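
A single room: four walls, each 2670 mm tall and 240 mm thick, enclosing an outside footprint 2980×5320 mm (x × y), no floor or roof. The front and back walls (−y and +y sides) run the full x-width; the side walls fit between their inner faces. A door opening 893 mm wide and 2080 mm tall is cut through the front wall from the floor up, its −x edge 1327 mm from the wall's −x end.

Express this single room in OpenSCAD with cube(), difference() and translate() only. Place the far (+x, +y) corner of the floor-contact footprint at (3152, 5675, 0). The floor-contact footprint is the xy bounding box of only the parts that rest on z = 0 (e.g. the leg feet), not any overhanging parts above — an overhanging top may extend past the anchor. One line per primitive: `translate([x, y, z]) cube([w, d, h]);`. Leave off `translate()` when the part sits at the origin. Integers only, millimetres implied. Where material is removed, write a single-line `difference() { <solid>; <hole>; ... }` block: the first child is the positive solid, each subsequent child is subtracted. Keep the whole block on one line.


difference() { translate([172, 355, 0]) cube([2980, 240, 2670]); translate([1499, 355, 0]) cube([893, 240, 2080]); }
translate([172, 5435, 0]) cube([2980, 240, 2670]);
translate([172, 595, 0]) cube([240, 4840, 2670]);
translate([2912, 595, 0]) cube([240, 4840, 2670]);


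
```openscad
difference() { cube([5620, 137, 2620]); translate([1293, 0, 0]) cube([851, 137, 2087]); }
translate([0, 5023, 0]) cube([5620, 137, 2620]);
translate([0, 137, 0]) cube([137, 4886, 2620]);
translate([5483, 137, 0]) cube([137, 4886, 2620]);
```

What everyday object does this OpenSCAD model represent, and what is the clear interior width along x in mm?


A single room. The interior width is 5346 mm.

Four walls enclosing a rectangle with a door in the front wall — a room. Outside width 5620 minus two 137 mm walls gives 5346 mm.


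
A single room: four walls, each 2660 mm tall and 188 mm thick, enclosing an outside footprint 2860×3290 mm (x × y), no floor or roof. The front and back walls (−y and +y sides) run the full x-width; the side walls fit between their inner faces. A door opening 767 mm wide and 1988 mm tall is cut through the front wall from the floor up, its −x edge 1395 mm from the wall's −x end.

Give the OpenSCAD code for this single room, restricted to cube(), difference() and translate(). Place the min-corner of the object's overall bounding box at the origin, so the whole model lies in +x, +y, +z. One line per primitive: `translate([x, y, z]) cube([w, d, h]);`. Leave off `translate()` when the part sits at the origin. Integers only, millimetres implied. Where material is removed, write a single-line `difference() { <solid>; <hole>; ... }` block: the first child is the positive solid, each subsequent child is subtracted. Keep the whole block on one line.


difference() { cube([2860, 188, 2660]); translate([1395, 0, 0]) cube([767, 188, 1988]); }
translate([0, 3102, 0]) cube([2860, 188, 2660]);
translate([0, 188, 0]) cube([188, 2914, 2660]);
translate([2672, 188, 0]) cube([188, 2914, 2660]);


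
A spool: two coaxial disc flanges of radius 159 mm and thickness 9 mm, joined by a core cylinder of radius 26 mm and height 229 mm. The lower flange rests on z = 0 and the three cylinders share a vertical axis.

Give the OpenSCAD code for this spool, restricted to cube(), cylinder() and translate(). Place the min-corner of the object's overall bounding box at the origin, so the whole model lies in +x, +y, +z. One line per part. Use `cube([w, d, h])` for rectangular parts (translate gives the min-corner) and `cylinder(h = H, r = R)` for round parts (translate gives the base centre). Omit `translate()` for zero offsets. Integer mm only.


translate([159, 159, 0]) cylinder(h = 9, r = 159);
translate([159, 159, 9]) cylinder(h = 229, r = 26);
translate([159, 159, 238]) cylinder(h = 9, r = 159);


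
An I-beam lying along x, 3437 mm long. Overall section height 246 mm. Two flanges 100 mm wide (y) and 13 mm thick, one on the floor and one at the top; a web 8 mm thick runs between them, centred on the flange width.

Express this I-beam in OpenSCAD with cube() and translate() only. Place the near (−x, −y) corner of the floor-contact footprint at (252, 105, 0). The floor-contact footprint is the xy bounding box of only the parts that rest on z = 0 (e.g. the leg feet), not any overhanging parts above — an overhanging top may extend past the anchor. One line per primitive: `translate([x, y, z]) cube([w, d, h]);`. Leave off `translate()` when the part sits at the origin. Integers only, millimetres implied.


translate([252, 105, 0]) cube([3437, 100, 13]);
translate([252, 151, 13]) cube([3437, 8, 220]);
translate([252, 105, 233]) cube([3437, 100, 13]);


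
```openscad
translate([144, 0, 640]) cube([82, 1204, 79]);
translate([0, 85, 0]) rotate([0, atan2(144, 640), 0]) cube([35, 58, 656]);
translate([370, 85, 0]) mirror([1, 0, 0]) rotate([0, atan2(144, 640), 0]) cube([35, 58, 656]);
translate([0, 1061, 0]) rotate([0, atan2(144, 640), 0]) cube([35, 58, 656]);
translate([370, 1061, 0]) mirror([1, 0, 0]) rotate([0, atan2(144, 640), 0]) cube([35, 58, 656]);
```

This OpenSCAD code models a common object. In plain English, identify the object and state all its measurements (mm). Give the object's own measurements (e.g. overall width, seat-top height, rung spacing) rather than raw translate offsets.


A sawhorse. A 82×1204×79 mm beam (x, y, z) sits on two A-frame leg pairs. Each pair is two raked legs of 35×58 mm section (58 mm along y) splaying symmetrically in x. Each leg rises 640 mm vertically over 144 mm of horizontal reach and is 656 mm long along its own axis. Every leg's outer bottom edge rests on the floor and its outer top edge meets a bottom edge of the beam — the left legs (tilting toward +x) meet the beam's −x bottom edge, the right legs (their mirror images, tilting toward −x) meet its +x bottom edge — so the leg tops tuck under the beam, the beam's underside is 640 mm above the floor, and the feet are 370 mm apart outside-to-outside with the beam centred between them. The two leg pairs are set in 85 mm from either end of the beam.


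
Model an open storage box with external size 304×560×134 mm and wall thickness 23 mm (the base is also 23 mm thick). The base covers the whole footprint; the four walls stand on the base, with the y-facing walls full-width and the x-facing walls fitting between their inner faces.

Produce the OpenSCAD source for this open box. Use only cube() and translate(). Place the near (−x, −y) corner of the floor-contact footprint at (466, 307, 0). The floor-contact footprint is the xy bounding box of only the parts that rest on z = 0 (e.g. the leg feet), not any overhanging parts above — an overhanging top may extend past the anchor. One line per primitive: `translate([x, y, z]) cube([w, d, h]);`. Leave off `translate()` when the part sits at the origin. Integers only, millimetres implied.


translate([466, 307, 0]) cube([304, 560, 23]);
translate([466, 307, 23]) cube([304, 23, 111]);
translate([466, 844, 23]) cube([304, 23, 111]);
translate([466, 330, 23]) cube([23, 514, 111]);
translate([747, 330, 23]) cube([23, 514, 111]);


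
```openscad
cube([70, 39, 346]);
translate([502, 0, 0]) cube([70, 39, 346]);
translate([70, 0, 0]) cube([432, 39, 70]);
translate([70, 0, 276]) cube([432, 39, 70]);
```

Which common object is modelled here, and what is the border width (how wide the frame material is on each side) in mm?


A picture frame. The border width is 70 mm.

Four thin pieces enclosing a rectangular opening — a picture frame. The two full-height stiles are 346 mm tall; the top rail sits at z = 276 and is 70 mm tall, so the border above the opening is 346 − 276 = 70 mm, matching the stile x-width.


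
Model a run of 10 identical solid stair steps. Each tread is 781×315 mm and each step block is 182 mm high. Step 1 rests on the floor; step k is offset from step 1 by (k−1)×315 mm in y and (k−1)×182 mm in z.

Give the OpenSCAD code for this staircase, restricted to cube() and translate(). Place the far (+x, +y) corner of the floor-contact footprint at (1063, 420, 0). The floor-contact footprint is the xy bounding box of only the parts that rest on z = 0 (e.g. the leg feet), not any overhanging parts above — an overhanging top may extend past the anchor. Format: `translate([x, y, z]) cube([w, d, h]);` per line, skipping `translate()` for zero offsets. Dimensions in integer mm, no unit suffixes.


translate([282, 105, 0]) cube([781, 315, 182]);
translate([282, 420, 182]) cube([781, 315, 182]);
translate([282, 735, 364]) cube([781, 315, 182]);
translate([282, 1050, 546]) cube([781, 315, 182]);
translate([282, 1365, 728]) cube([781, 315, 182]);
translate([282, 1680, 910]) cube([781, 315, 182]);
translate([282, 1995, 1092]) cube([781, 315, 182]);
translate([282, 2310, 1274]) cube([781, 315, 182]);
translate([282, 2625, 1456]) cube([781, 315, 182]);
translate([282, 2940, 1638]) cube([781, 315, 182]);


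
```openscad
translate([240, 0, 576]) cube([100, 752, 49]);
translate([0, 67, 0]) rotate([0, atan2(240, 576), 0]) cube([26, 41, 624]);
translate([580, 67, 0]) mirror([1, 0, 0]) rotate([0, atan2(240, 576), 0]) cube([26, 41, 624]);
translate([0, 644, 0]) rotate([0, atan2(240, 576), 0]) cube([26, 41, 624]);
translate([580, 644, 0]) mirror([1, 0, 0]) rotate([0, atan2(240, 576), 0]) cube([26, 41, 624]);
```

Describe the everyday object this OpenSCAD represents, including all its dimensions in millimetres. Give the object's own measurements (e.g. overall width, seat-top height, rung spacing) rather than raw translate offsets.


A sawhorse. A 100×752×49 mm beam (x, y, z) sits on two A-frame leg pairs. Each pair is two raked legs of 26×41 mm section (41 mm along y) splaying symmetrically in x. Each leg rises 576 mm vertically over 240 mm of horizontal reach and is 624 mm long along its own axis. Every leg's outer bottom edge rests on the floor and its outer top edge meets a bottom edge of the beam — the left legs (tilting toward +x) meet the beam's −x bottom edge, the right legs (their mirror images, tilting toward −x) meet its +x bottom edge — so the leg tops tuck under the beam, the beam's underside is 576 mm above the floor, and the feet are 580 mm apart outside-to-outside with the beam centred between them. The two leg pairs are set in 67 mm from either end of the beam.


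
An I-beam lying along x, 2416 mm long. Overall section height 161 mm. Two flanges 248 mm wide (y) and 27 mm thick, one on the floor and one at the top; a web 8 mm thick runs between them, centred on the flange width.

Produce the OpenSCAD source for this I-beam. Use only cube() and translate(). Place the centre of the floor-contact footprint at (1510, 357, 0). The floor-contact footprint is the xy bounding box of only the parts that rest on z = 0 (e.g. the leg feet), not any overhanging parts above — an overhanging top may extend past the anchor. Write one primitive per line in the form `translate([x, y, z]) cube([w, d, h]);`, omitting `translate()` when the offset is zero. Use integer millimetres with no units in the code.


translate([302, 233, 0]) cube([2416, 248, 27]);
translate([302, 353, 27]) cube([2416, 8, 107]);
translate([302, 233, 134]) cube([2416, 248, 27]);


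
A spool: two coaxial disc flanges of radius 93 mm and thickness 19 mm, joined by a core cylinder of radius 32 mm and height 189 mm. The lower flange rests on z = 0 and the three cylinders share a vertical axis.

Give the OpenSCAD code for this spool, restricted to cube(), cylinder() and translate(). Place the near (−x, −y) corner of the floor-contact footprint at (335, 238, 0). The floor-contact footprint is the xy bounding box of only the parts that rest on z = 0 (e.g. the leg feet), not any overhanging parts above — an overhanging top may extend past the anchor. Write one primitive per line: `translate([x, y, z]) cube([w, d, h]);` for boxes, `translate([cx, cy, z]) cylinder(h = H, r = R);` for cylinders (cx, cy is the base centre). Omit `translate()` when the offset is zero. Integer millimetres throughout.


translate([428, 331, 0]) cylinder(h = 19, r = 93);
translate([428, 331, 19]) cylinder(h = 189, r = 32);
translate([428, 331, 208]) cylinder(h = 19, r = 93);


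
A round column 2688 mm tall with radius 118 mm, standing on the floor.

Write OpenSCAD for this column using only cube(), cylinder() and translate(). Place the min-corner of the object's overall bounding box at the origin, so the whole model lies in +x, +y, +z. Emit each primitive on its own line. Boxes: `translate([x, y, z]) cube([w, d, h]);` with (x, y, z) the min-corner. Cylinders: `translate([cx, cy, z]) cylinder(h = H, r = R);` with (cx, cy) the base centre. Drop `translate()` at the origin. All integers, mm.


translate([118, 118, 0]) cylinder(h = 2688, r = 118);


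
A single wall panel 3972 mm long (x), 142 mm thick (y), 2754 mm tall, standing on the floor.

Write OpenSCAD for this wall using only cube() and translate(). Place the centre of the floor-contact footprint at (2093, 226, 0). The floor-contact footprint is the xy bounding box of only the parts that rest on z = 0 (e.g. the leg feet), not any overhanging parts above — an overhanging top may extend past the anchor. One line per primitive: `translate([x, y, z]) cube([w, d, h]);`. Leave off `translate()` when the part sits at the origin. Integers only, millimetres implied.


translate([107, 155, 0]) cube([3972, 142, 2754]);


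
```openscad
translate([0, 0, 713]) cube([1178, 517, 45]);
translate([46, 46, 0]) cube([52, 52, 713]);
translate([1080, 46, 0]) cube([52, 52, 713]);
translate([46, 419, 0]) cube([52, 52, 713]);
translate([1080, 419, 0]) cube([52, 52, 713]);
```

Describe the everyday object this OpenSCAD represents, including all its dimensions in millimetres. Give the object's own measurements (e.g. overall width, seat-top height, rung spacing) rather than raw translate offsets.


A rectangular dining table. The top is 1178×517×45 mm with its upper surface at z = 758 mm. It stands on four 52×52 mm square legs, each inset 46 mm from the nearest pair of top edges, running from the floor to the underside of the top.


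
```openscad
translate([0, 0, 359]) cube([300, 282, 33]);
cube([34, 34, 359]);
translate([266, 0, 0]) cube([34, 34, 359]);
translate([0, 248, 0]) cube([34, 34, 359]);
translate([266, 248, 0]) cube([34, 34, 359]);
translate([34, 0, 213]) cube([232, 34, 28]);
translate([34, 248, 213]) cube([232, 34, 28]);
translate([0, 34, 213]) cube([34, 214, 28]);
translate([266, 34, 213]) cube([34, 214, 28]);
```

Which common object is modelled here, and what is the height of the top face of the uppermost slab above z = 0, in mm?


A stool. The seat height is 392 mm.

A 300×282×33 slab at z = 359 on four corner posts — a stool. The seat top is 359 + 33 = 392 mm.


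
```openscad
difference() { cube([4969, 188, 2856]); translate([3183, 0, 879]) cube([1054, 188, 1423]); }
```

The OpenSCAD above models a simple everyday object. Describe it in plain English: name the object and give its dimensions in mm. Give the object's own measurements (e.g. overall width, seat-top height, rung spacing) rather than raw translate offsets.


A wall 4969 mm long (x), 188 mm thick (y), 2856 mm tall, with a rectangular window opening cut through it. The opening is 1054 mm wide and 1423 mm tall; its sill is at z = 879 mm and its near (−x) edge is 3183 mm from the wall's −x end. The opening passes through the full wall thickness.


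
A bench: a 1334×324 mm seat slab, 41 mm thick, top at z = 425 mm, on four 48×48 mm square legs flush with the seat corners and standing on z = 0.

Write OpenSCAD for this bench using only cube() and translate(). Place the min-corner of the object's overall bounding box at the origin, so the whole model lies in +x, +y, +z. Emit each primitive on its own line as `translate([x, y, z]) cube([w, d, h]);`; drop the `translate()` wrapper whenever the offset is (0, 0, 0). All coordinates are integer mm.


translate([0, 0, 384]) cube([1334, 324, 41]);
cube([48, 48, 384]);
translate([0, 276, 0]) cube([48, 48, 384]);
translate([1286, 0, 0]) cube([48, 48, 384]);
translate([1286, 276, 0]) cube([48, 48, 384]);


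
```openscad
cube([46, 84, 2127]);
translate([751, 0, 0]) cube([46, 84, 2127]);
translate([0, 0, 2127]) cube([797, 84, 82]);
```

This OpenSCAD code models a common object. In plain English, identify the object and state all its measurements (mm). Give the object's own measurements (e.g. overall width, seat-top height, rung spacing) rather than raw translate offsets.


A door frame. The clear opening is 705 mm wide and 2127 mm high. Two 46 mm wide jambs, 84 mm deep, stand either side of the opening from the floor to the top of the opening. A 82 mm thick head sits across the top of both jambs, spanning the full outside width of the frame.


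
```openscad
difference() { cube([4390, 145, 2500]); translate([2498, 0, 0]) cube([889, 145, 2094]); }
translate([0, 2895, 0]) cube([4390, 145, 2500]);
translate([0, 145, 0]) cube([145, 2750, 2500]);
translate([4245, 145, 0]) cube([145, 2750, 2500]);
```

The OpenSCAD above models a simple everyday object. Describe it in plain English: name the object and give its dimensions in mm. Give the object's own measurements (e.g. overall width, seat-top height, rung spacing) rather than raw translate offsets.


A single room: four walls, each 2500 mm tall and 145 mm thick, enclosing an outside footprint 4390×3040 mm (x × y), no floor or roof. The front and back walls (−y and +y sides) run the full x-width; the side walls fit between their inner faces. A door opening 889 mm wide and 2094 mm tall is cut through the front wall from the floor up, its −x edge 2498 mm from the wall's −x end.


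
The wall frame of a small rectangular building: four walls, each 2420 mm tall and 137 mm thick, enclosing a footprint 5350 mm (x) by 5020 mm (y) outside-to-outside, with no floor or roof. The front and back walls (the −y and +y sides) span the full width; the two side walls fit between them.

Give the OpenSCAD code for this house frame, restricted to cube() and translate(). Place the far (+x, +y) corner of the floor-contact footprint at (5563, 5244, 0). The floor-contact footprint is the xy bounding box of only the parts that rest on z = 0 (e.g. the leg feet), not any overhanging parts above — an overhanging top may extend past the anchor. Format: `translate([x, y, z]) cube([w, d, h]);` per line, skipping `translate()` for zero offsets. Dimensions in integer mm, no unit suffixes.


translate([213, 224, 0]) cube([5350, 137, 2420]);
translate([213, 5107, 0]) cube([5350, 137, 2420]);
translate([213, 361, 0]) cube([137, 4746, 2420]);
translate([5426, 361, 0]) cube([137, 4746, 2420]);


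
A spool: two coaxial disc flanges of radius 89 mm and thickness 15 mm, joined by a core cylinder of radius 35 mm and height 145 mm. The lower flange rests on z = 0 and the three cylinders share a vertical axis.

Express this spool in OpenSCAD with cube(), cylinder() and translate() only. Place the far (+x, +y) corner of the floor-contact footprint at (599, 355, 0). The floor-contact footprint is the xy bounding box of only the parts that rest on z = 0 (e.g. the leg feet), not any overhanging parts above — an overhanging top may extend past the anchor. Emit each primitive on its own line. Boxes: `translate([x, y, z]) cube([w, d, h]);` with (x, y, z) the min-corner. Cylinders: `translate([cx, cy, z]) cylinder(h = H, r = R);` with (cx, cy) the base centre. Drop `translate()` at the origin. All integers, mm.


translate([510, 266, 0]) cylinder(h = 15, r = 89);
translate([510, 266, 15]) cylinder(h = 145, r = 35);
translate([510, 266, 160]) cylinder(h = 15, r = 89);


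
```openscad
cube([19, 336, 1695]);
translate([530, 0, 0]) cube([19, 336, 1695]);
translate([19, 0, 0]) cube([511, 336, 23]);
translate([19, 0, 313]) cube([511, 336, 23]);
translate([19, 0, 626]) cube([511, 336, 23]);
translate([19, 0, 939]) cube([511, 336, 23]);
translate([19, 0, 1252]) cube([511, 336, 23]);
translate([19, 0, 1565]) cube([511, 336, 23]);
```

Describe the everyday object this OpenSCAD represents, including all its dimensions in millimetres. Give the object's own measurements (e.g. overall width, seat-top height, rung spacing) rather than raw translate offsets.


An open bookshelf. Two side panels, each 19 mm thick, 336 mm deep and 1695 mm tall, stand 549 mm apart (outside-to-outside). Between them sit 6 shelves, each 23 mm thick and 336 mm deep, spanning the full gap between the sides. The bottom shelf rests on the floor (its underside at z = 0) and the clear gap between one shelf's top and the next shelf's underside is 290 mm.


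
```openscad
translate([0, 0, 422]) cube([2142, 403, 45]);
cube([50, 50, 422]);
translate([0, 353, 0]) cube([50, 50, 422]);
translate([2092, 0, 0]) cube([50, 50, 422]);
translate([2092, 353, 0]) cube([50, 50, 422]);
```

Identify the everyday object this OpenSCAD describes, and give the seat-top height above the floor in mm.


A bench. The seat-top height is 467 mm.

A long slab on four corner posts — a bench. The slab sits at z = 422 with thickness 45, so the top is 422 + 45 = 467 mm.


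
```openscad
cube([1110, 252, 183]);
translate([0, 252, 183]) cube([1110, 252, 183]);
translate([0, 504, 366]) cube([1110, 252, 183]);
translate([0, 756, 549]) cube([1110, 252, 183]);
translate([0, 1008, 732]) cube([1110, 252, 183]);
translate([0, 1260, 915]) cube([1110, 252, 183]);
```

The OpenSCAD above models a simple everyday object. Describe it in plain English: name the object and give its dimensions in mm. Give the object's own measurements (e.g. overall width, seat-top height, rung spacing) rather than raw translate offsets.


A straight staircase of 6 solid steps. Each step is 1110 mm wide (x), 252 mm deep (y, the going) and 183 mm tall (the rise). The first step rests on the floor; each subsequent step sits one going further in +y and one rise higher in +z, directly behind and above the previous step with no overlap.


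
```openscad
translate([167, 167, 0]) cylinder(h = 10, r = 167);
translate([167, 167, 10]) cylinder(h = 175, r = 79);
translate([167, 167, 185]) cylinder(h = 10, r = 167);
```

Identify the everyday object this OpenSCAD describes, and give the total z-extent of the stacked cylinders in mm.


A spool. The overall height is 195 mm.

Three coaxial cylinders, large–small–large — a spool. Two 10 mm flanges and a 175 mm core give 10 + 175 + 10 = 195 mm.


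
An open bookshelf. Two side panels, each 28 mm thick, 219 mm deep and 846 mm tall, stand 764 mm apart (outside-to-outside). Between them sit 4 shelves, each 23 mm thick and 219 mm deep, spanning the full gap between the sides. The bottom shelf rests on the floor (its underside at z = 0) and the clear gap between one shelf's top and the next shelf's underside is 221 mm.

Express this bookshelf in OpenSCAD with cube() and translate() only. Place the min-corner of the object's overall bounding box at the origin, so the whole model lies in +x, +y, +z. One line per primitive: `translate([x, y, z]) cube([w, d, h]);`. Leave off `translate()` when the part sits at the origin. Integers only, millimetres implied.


cube([28, 219, 846]);
translate([736, 0, 0]) cube([28, 219, 846]);
translate([28, 0, 0]) cube([708, 219, 23]);
translate([28, 0, 244]) cube([708, 219, 23]);
translate([28, 0, 488]) cube([708, 219, 23]);
translate([28, 0, 732]) cube([708, 219, 23]);


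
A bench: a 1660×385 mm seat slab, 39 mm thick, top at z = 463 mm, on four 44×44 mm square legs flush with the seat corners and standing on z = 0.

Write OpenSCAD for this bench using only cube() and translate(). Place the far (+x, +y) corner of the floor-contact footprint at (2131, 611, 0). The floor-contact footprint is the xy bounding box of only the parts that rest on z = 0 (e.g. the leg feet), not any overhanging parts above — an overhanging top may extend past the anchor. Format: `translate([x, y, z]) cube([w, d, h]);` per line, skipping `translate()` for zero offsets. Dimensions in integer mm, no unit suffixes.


translate([471, 226, 424]) cube([1660, 385, 39]);
translate([471, 226, 0]) cube([44, 44, 424]);
translate([471, 567, 0]) cube([44, 44, 424]);
translate([2087, 226, 0]) cube([44, 44, 424]);
translate([2087, 567, 0]) cube([44, 44, 424]);


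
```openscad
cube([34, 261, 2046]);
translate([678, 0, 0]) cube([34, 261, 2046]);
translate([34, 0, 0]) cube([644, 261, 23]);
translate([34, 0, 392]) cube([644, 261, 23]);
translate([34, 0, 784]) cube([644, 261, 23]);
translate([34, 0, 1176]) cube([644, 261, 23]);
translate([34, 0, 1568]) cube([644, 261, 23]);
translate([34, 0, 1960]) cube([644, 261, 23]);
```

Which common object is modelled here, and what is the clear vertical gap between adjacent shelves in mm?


A bookshelf. The clear shelf gap is 369 mm.

Two tall side panels with 6 horizontal boards between them — a bookshelf. The first two shelf undersides are at z = 0 and z = 392; with shelf thickness 23, the clear gap is 392 − 0 − 23 = 369 mm.


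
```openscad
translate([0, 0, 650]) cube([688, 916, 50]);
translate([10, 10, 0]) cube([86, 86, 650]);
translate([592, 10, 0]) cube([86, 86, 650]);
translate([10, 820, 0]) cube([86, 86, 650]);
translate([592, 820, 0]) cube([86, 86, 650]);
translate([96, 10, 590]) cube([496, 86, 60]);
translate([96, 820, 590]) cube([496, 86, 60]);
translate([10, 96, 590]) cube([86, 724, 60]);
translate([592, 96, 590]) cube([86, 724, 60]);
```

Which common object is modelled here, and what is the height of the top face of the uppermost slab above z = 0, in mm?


A table. The table height is 700 mm.

A 688×916×50 slab sits at z = 650 on four 86 mm square posts — a table. The top surface is at 650 + 50 = 700 mm.


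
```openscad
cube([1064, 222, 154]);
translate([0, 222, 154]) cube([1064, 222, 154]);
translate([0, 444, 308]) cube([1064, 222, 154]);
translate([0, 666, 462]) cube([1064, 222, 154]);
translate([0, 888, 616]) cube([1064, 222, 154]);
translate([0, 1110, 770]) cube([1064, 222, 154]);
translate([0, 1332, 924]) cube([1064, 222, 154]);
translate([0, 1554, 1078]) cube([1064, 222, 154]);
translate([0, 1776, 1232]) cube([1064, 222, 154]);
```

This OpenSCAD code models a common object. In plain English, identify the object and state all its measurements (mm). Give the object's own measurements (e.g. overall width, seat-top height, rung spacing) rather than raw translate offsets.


A straight staircase of 9 solid steps. Each step is 1064 mm wide (x), 222 mm deep (y, the going) and 154 mm tall (the rise). The first step rests on the floor; each subsequent step sits one going further in +y and one rise higher in +z, directly behind and above the previous step with no overlap.


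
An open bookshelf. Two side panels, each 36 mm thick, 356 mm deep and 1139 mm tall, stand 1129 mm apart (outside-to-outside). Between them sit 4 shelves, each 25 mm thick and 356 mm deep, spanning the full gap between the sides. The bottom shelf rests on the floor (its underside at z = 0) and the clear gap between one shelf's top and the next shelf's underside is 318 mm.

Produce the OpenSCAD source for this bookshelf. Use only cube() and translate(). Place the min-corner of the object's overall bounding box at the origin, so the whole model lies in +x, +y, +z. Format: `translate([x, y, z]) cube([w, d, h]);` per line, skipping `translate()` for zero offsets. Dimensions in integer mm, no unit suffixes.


cube([36, 356, 1139]);
translate([1093, 0, 0]) cube([36, 356, 1139]);
translate([36, 0, 0]) cube([1057, 356, 25]);
translate([36, 0, 343]) cube([1057, 356, 25]);
translate([36, 0, 686]) cube([1057, 356, 25]);
translate([36, 0, 1029]) cube([1057, 356, 25]);


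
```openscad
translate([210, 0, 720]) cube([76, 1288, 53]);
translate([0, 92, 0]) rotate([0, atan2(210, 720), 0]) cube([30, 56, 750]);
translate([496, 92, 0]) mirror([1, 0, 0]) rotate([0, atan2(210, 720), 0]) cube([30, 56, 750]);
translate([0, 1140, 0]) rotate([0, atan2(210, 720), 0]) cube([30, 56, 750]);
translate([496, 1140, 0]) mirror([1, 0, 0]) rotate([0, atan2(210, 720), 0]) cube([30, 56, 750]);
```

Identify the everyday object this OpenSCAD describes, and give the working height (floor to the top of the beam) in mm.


A sawhorse. The overall height is 773 mm.

A beam across two mirrored pairs of raked legs — a sawhorse. The beam's underside is at z = 720 (matching the legs' vertical rise in atan2(210, 720)) and the beam is 53 mm tall, so its top is at 720 + 53 = 773 mm. The raked legs top out at the beam's underside, so that is the highest point.


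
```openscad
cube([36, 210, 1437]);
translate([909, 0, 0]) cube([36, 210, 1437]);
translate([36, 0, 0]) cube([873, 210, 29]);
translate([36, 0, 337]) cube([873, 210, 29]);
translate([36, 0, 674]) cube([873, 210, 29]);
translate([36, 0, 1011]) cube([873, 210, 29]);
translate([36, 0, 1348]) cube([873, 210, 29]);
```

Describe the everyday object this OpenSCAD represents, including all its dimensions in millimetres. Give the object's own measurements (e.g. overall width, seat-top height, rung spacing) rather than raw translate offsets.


An open bookshelf. Two side panels, each 36 mm thick, 210 mm deep and 1437 mm tall, stand 945 mm apart (outside-to-outside). Between them sit 5 shelves, each 29 mm thick and 210 mm deep, spanning the full gap between the sides. The bottom shelf rests on the floor (its underside at z = 0) and the clear gap between one shelf's top and the next shelf's underside is 308 mm.


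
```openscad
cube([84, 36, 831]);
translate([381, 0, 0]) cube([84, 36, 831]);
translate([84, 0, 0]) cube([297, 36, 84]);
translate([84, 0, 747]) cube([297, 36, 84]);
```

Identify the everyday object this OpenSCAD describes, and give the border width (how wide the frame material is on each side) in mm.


A picture frame. The border width is 84 mm.

Four thin pieces enclosing a rectangular opening — a picture frame. The two full-height stiles are 831 mm tall; the top rail sits at z = 747 and is 84 mm tall, so the border above the opening is 831 − 747 = 84 mm, matching the stile x-width.


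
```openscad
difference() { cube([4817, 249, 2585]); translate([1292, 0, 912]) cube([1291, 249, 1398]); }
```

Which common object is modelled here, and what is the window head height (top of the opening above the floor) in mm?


A wall with a window opening. The window head height is 2310 mm.

A wall with a rectangular opening subtracted — a window. Sill at z = 912, opening 1398 mm tall, so the head is at 912 + 1398 = 2310 mm.


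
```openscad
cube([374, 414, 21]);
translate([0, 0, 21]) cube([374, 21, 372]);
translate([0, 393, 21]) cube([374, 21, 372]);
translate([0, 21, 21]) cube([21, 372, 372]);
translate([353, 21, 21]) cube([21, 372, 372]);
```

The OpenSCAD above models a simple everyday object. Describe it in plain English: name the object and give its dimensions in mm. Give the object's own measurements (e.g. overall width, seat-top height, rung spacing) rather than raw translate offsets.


An open-topped rectangular box: outside dimensions 374×414×393 mm, with a uniform wall and base thickness of 21 mm. The base is a full 374×414 slab on the floor; four walls sit on top of the base. The front and back walls (the −y and +y sides) span the full width; the two side walls fit between them.


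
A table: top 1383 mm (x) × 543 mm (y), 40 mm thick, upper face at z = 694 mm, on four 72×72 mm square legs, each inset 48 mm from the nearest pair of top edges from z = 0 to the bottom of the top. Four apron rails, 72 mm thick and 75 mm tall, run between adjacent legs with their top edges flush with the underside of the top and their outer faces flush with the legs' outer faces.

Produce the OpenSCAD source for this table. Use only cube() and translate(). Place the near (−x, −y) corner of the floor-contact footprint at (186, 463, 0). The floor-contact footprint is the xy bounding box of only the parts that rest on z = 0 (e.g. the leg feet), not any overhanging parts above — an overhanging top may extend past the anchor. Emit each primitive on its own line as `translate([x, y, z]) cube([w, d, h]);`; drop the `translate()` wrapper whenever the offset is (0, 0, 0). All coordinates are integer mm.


translate([138, 415, 654]) cube([1383, 543, 40]);
translate([186, 463, 0]) cube([72, 72, 654]);
translate([1401, 463, 0]) cube([72, 72, 654]);
translate([186, 838, 0]) cube([72, 72, 654]);
translate([1401, 838, 0]) cube([72, 72, 654]);
translate([258, 463, 579]) cube([1143, 72, 75]);
translate([258, 838, 579]) cube([1143, 72, 75]);
translate([186, 535, 579]) cube([72, 303, 75]);
translate([1401, 535, 579]) cube([72, 303, 75]);


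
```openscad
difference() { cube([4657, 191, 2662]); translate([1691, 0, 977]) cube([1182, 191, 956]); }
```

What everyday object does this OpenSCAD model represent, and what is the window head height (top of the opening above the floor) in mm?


A wall with a window opening. The window head height is 1933 mm.

A wall with a rectangular opening subtracted — a window. Sill at z = 977, opening 956 mm tall, so the head is at 977 + 956 = 1933 mm.


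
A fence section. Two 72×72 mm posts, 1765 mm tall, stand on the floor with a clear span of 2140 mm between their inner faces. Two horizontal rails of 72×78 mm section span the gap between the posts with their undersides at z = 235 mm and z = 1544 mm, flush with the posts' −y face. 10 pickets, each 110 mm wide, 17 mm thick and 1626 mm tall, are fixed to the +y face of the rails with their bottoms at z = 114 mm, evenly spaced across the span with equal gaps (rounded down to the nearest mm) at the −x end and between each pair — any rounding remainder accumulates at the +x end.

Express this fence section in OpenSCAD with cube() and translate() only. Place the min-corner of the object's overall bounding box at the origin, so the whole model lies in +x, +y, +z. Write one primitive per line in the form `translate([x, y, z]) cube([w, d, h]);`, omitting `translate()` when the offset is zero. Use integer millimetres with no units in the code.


cube([72, 72, 1765]);
translate([2212, 0, 0]) cube([72, 72, 1765]);
translate([72, 0, 235]) cube([2140, 72, 78]);
translate([72, 0, 1544]) cube([2140, 72, 78]);
translate([166, 72, 114]) cube([110, 17, 1626]);
translate([370, 72, 114]) cube([110, 17, 1626]);
translate([574, 72, 114]) cube([110, 17, 1626]);
translate([778, 72, 114]) cube([110, 17, 1626]);
translate([982, 72, 114]) cube([110, 17, 1626]);
translate([1186, 72, 114]) cube([110, 17, 1626]);
translate([1390, 72, 114]) cube([110, 17, 1626]);
translate([1594, 72, 114]) cube([110, 17, 1626]);
translate([1798, 72, 114]) cube([110, 17, 1626]);
translate([2002, 72, 114]) cube([110, 17, 1626]);


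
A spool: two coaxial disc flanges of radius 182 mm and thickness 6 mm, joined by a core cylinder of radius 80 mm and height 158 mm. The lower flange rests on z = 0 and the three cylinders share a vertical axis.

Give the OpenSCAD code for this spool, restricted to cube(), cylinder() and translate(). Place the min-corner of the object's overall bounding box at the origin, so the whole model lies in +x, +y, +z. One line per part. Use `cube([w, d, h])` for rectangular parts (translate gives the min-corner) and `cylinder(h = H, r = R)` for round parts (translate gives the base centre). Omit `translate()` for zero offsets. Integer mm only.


translate([182, 182, 0]) cylinder(h = 6, r = 182);
translate([182, 182, 6]) cylinder(h = 158, r = 80);
translate([182, 182, 164]) cylinder(h = 6, r = 182);


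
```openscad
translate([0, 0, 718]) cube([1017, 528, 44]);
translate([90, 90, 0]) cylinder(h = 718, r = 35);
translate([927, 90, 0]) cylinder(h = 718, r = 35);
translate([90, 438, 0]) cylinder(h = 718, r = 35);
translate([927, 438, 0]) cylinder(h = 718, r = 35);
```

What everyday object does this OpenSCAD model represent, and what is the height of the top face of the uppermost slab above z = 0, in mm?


A table. The table height is 762 mm.

A 1017×528×44 slab sits at z = 718 on four Ø70 mm round legs — a table. The top surface is at 718 + 44 = 762 mm.


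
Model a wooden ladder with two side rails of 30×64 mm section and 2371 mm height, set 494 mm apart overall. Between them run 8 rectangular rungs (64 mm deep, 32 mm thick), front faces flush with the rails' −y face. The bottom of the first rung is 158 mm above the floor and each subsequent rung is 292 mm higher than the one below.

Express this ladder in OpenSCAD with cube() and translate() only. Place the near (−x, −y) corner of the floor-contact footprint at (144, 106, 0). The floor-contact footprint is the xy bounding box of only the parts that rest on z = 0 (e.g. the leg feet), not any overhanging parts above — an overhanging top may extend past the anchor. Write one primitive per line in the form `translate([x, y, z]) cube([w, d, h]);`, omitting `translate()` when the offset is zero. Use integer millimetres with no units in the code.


translate([144, 106, 0]) cube([30, 64, 2371]);
translate([608, 106, 0]) cube([30, 64, 2371]);
translate([174, 106, 158]) cube([434, 64, 32]);
translate([174, 106, 450]) cube([434, 64, 32]);
translate([174, 106, 742]) cube([434, 64, 32]);
translate([174, 106, 1034]) cube([434, 64, 32]);
translate([174, 106, 1326]) cube([434, 64, 32]);
translate([174, 106, 1618]) cube([434, 64, 32]);
translate([174, 106, 1910]) cube([434, 64, 32]);
translate([174, 106, 2202]) cube([434, 64, 32]);


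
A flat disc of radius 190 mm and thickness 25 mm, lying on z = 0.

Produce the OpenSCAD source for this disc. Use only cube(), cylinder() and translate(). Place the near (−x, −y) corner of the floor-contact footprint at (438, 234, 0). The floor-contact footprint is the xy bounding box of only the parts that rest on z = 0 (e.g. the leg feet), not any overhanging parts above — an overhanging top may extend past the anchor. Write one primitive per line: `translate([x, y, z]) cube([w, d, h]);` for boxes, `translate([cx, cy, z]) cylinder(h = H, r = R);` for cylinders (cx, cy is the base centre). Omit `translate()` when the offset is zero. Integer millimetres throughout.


translate([628, 424, 0]) cylinder(h = 25, r = 190);


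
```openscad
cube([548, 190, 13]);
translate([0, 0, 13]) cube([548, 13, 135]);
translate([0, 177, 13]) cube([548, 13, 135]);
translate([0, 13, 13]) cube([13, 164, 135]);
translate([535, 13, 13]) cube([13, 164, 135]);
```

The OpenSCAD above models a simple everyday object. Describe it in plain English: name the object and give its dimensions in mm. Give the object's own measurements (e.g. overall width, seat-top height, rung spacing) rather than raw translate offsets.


An open-topped rectangular box: outside dimensions 548×190×148 mm, with a uniform wall and base thickness of 13 mm. The base is a full 548×190 slab on the floor; four walls sit on top of the base. The front and back walls (the −y and +y sides) span the full width; the two side walls fit between them.


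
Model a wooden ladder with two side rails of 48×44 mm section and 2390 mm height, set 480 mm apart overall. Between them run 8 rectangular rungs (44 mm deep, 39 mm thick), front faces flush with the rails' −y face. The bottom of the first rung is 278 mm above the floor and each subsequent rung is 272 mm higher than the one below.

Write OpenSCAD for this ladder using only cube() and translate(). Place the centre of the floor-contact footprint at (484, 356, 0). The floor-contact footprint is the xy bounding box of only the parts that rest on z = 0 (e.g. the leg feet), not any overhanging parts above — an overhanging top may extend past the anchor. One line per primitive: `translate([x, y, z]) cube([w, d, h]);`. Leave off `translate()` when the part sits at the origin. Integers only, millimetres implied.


// rung span = 480 - 2*48 = 384
// rung[k] z = 278 + k*272
translate([244, 334, 0]) cube([48, 44, 2390]);
translate([676, 334, 0]) cube([48, 44, 2390]);
translate([292, 334, 278]) cube([384, 44, 39]);
translate([292, 334, 550]) cube([384, 44, 39]);
translate([292, 334, 822]) cube([384, 44, 39]);
translate([292, 334, 1094]) cube([384, 44, 39]);
translate([292, 334, 1366]) cube([384, 44, 39]);
translate([292, 334, 1638]) cube([384, 44, 39]);
translate([292, 334, 1910]) cube([384, 44, 39]);
translate([292, 334, 2182]) cube([384, 44, 39]);
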